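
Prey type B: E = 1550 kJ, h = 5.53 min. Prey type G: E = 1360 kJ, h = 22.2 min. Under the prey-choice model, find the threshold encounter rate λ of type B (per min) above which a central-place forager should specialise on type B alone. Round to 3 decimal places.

0.051 per min

The zero-one rule: include type G iff E₂/h₂ > λE₁/(1+λh₁). Equality gives the switch point.
λE₁h₂ = E₂ + λE₂h₁ ⇒ λ = E₂/(E₁h₂ − E₂h₁) = 1360/(3.441e+04 − 7521) = 0.05058 per min.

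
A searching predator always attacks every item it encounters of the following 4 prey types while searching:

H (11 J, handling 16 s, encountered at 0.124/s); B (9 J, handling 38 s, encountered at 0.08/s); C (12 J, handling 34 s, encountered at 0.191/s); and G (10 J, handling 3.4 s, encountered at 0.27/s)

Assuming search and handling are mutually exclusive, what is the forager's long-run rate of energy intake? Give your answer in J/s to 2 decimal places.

R = Σλ_iE_i / (1 + Σλ_ih_i)
Numerator: 0.124×11 + 0.08×9 + 0.191×12 + 0.27×10 = 7.076
Denominator: 1 + 0.124×16 + 0.08×38 + 0.191×34 + 0.27×3.4 = 13.44
R = 7.076/13.44 = 0.5266 J/s

0.53 J/s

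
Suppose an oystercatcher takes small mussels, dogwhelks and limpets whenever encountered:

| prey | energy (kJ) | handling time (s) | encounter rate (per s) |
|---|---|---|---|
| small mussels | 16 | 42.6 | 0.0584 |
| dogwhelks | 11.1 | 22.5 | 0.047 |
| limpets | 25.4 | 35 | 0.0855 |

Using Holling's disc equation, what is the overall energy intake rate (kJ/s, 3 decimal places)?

Energy encountered per unit search time: 0.0584×16 + 0.047×11.1 + 0.0855×25.4 = 3.628 kJ/s.
Handling time per unit search time: 0.0584×42.6 + 0.047×22.5 + 0.0855×35 = 6.538.
Rate = 3.628/(1 + 6.538) = 0.4813 kJ/s.

0.481 kJ/s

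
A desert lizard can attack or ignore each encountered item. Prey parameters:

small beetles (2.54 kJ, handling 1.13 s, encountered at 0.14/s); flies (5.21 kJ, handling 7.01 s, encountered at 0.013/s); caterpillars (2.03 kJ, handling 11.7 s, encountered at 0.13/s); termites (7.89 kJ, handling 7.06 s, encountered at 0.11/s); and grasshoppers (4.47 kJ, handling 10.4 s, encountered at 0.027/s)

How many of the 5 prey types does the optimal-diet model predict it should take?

3

E/h in descending order: small beetles 2.25, termites 1.12, flies 0.743, grasshoppers 0.43, caterpillars 0.174 kJ/s. The optimal diet is the largest prefix of this list for which every included type satisfies E_i/h_i > R on the types above it.
Rate on top 1: 0.307. termites: 1.12 > 0.307 → include.
Rate on top 2: 0.6324. flies: 0.743 > 0.6324 → include.
Rate on top 3: 0.6374. grasshoppers: 0.43 < 0.6374 → exclude; stop.
Optimal diet: small beetles, termites, flies — 3 of 5 types.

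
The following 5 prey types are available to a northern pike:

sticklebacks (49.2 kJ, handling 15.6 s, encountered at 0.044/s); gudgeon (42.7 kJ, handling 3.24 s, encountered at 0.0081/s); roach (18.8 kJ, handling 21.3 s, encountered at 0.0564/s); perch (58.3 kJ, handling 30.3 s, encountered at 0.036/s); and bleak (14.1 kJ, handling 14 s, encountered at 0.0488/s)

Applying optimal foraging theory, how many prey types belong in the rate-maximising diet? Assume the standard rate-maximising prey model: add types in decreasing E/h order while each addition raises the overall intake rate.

Profitabilities (E/h, kJ/s): gudgeon 13.2, sticklebacks 3.15, perch 1.92, bleak 1.01, roach 0.883. Add prey in this order while the next type's profitability exceeds the intake rate on those already taken.
Rate on top 1: 0.337. sticklebacks: 3.15 > 0.337 → include.
Rate on top 2: 1.466. perch: 1.92 > 1.466 → include.
Rate on top 3: 1.644. bleak: 1.01 < 1.644 → exclude; stop.
Optimal diet: gudgeon, sticklebacks, perch — 3 of 5 types.

3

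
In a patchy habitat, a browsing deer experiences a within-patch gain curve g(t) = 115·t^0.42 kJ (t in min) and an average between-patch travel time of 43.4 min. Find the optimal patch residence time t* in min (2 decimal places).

Optimal t* satisfies g'(t*) = g(t*)/(T + t*).
g'(t) = 0.42·115·t^-0.58. Setting 0.42·115·t^-0.58 = 115·t^0.42/(43.4+t) gives 0.42(43.4+t) = t, so 0.58·t = 0.42×43.4.
t* = 0.42×43.4/0.58 = 31.43 min.

31.43 min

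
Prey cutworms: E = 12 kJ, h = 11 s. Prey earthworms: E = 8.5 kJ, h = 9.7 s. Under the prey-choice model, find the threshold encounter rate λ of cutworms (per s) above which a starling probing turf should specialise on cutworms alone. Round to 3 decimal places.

At the threshold, the rate on cutworms alone equals the profitability of earthworms: λ·12/(1 + λ·11) = 8.5/9.7 = 0.8763.
Rearranging, λ(12 − 0.8763×11) = 0.8763, so λ = 0.8763/2.361 = 0.3712 per s.

0.371 per s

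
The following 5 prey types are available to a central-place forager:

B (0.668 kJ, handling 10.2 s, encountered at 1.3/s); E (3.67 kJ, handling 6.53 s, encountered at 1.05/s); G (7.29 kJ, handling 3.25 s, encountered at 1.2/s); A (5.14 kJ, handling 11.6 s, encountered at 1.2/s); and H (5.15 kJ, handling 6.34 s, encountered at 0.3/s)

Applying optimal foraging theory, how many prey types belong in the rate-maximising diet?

1

Rank by E/h (kJ/s): G 2.24, H 0.812, E 0.562, A 0.443, B 0.0655. Include each in turn until the next type's E/h falls below the running intake rate.
Rate on top 1: 1.785. H: 0.812 < 1.785 → exclude; stop.
Optimal diet: G — 1 of 5 types.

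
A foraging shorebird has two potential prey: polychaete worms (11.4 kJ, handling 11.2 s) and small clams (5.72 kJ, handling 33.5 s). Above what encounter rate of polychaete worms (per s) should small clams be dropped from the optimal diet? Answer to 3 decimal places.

0.018 per s

At the threshold, the rate on polychaete worms alone equals the profitability of small clams: λ·11.4/(1 + λ·11.2) = 5.72/33.5 = 0.1707.
Rearranging, λ(11.4 − 0.1707×11.2) = 0.1707, so λ = 0.1707/9.488 = 0.018 per s.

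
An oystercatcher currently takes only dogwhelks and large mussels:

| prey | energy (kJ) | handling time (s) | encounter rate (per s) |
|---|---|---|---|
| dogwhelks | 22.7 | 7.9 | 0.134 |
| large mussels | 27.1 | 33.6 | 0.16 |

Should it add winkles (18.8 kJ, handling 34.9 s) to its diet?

Intake rate on the current diet: R = (0.134×22.7 + 0.16×27.1) / (1 + 0.134×7.9 + 0.16×33.6) = 7.378/7.435 = 0.9924 kJ/s.
winkles: E/h = 18.8/34.9 = 0.5387 kJ/s.
0.5387 < 0.9924, so adding winkles would lower the average — exclude it.

No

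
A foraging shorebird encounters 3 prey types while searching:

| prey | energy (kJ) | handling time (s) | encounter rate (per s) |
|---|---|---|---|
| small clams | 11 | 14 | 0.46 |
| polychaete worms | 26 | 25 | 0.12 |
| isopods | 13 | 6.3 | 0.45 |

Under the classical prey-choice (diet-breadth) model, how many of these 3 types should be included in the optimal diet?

1

Profitabilities (E/h, kJ/s): isopods 2.06, polychaete worms 1.04, small clams 0.786. Add prey in this order while the next type's profitability exceeds the intake rate on those already taken.
Rate on top 1: 1.525. polychaete worms: 1.04 < 1.525 → exclude; stop.
Optimal diet: isopods — 1 of 3 types.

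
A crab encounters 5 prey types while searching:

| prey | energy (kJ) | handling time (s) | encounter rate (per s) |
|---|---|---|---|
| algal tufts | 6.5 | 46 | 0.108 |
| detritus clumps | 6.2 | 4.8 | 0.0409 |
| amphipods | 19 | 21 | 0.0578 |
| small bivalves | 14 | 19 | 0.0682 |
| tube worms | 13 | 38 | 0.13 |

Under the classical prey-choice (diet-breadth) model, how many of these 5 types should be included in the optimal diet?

3

Rank by E/h (kJ/s): detritus clumps 1.29, amphipods 0.905, small bivalves 0.737, tube worms 0.342, algal tufts 0.141. Include each in turn until the next type's E/h falls below the running intake rate.
Rate on top 1: 0.212. amphipods: 0.905 > 0.212 → include.
Rate on top 2: 0.5609. small bivalves: 0.737 > 0.5609 → include.
Rate on top 3: 0.6224. tube worms: 0.342 < 0.6224 → exclude; stop.
Optimal diet: detritus clumps, amphipods, small bivalves — 3 of 5 types.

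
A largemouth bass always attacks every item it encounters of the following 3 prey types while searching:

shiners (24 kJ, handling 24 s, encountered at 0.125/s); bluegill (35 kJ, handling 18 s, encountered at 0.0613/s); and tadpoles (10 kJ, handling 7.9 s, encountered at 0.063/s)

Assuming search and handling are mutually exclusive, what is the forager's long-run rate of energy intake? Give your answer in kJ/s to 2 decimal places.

R = (0.125×24 + 0.0613×35 + 0.063×10) / (1 + 0.125×24 + 0.0613×18 + 0.063×7.9) = 5.776/5.601 = 1.031 kJ/s.

1.03 kJ/s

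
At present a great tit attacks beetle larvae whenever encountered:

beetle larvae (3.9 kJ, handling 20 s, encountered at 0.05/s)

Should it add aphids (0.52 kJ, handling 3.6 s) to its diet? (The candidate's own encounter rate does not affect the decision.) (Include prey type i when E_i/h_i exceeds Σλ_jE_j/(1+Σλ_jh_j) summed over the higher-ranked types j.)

Yes

Current rate: (0.05×3.9)/(1 + 0.05×20) = 0.0975 kJ/s.
Profitability of aphids: 0.52/3.6 = 0.1444 kJ/s.
Since 0.1444 > R, including aphids increases the long-run rate.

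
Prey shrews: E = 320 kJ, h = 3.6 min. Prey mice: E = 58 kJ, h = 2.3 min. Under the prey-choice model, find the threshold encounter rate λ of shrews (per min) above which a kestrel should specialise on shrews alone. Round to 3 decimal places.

0.110 per min

The zero-one rule: include mice iff E₂/h₂ > λE₁/(1+λh₁). Equality gives the switch point.
λE₁h₂ = E₂ + λE₂h₁ ⇒ λ = E₂/(E₁h₂ − E₂h₁) = 58/(736 − 208.8) = 0.11 per min.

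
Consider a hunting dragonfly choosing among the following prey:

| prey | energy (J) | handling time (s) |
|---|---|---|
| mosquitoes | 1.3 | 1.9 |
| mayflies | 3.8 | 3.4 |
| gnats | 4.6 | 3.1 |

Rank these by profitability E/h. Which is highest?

gnats

Profitability E/h (J/s): mosquitoes = 1.3/1.9 = 0.684, mayflies = 3.8/3.4 = 1.12, gnats = 4.6/3.1 = 1.48.
Ranked: gnats > mayflies > mosquitoes.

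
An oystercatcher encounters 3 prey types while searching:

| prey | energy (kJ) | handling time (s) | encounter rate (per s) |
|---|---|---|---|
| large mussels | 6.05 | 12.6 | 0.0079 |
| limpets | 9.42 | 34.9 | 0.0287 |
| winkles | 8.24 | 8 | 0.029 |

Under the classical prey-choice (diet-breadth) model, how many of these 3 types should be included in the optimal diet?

3

E/h in descending order: winkles 1.03, large mussels 0.48, limpets 0.27 kJ/s. The optimal diet is the largest prefix of this list for which every included type satisfies E_i/h_i > R on the types above it.
Rate on top 1: 0.194. large mussels: 0.48 > 0.194 → include.
Rate on top 2: 0.2154. limpets: 0.27 > 0.2154 → include.
Optimal diet: winkles, large mussels, limpets — 3 of 3 types.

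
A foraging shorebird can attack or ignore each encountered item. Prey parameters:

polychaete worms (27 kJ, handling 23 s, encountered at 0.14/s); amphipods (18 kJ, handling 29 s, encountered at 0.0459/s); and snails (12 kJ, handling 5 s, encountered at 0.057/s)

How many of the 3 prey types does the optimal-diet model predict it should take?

E/h in descending order: snails 2.4, polychaete worms 1.17, amphipods 0.621 kJ/s. The optimal diet is the largest prefix of this list for which every included type satisfies E_i/h_i > R on the types above it.
Rate on top 1: 0.5323. polychaete worms: 1.17 > 0.5323 → include.
Rate on top 2: 0.9909. amphipods: 0.621 < 0.9909 → exclude; stop.
Optimal diet: snails, polychaete worms — 2 of 3 types.

2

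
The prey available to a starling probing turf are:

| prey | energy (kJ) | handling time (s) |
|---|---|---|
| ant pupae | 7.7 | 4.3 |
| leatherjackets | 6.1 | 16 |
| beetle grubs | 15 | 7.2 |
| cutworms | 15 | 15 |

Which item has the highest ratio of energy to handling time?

Profitability E/h (kJ/s): ant pupae = 7.7/4.3 = 1.79, leatherjackets = 6.1/16 = 0.381, beetle grubs = 15/7.2 = 2.08, cutworms = 15/15 = 1.
Ranked: beetle grubs > ant pupae > cutworms > leatherjackets.

beetle grubs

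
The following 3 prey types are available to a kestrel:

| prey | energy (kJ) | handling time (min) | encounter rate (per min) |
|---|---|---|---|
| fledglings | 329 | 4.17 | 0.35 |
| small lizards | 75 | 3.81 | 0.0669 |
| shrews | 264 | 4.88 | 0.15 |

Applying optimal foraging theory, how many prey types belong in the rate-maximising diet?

Rank by E/h (kJ/min): fledglings 78.9, shrews 54.1, small lizards 19.7. Include each in turn until the next type's E/h falls below the running intake rate.
Rate on top 1: 46.82. shrews: 54.1 > 46.82 → include.
Rate on top 2: 48.49. small lizards: 19.7 < 48.49 → exclude; stop.
Optimal diet: fledglings, shrews — 2 of 3 types.

2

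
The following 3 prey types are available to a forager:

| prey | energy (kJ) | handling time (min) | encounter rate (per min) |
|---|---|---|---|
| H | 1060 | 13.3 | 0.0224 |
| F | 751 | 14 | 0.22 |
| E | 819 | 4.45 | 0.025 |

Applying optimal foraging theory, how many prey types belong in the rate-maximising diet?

3

Rank by E/h (kJ/min): E 184, H 79.7, F 53.6. Include each in turn until the next type's E/h falls below the running intake rate.
Rate on top 1: 18.43. H: 79.7 > 18.43 → include.
Rate on top 2: 31.38. F: 53.6 > 31.38 → include.
Optimal diet: E, H, F — 3 of 3 types.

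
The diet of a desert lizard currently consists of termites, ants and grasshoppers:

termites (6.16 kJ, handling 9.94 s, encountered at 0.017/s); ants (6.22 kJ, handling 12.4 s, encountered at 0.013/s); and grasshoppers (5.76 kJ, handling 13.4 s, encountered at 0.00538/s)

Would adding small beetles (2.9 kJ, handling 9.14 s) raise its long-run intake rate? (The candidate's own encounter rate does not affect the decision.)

Yes

Intake rate on the current diet: R = (0.017×6.16 + 0.013×6.22 + 0.00538×5.76) / (1 + 0.017×9.94 + 0.013×12.4 + 0.00538×13.4) = 0.2166/1.402 = 0.1544 kJ/s.
Profitability of small beetles: 2.9/9.14 = 0.3173 kJ/s.
Since 0.3173 > R, including small beetles increases the long-run rate.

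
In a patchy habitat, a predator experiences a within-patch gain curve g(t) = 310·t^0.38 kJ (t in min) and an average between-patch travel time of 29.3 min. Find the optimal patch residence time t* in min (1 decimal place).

Optimal t* satisfies g'(t*) = g(t*)/(T + t*).
g'(t) = 0.38·310·t^-0.62. Setting 0.38·310·t^-0.62 = 310·t^0.38/(29.3+t) gives 0.38(29.3+t) = t, so 0.62·t = 0.38×29.3.
t* = 0.38×29.3/0.62 = 17.96 min.

18.0 min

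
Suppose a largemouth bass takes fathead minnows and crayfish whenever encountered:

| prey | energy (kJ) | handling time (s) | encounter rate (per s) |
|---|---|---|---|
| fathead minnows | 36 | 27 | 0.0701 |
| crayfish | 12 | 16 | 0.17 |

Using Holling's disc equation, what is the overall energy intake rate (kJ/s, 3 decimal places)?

R = Σλ_iE_i / (1 + Σλ_ih_i)
Numerator: 0.0701×36 + 0.17×12 = 4.564
Denominator: 1 + 0.0701×27 + 0.17×16 = 5.613
R = 4.564/5.613 = 0.8131 kJ/s

0.813 kJ/s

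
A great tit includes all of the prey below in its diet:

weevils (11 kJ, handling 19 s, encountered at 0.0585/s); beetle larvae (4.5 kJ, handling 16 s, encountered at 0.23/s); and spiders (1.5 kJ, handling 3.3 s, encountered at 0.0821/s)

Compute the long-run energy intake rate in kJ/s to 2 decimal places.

0.30 kJ/s

Energy encountered per unit search time: 0.0585×11 + 0.23×4.5 + 0.0821×1.5 = 1.802 kJ/s.
Handling time per unit search time: 0.0585×19 + 0.23×16 + 0.0821×3.3 = 5.062.
Rate = 1.802/(1 + 5.062) = 0.2972 kJ/s.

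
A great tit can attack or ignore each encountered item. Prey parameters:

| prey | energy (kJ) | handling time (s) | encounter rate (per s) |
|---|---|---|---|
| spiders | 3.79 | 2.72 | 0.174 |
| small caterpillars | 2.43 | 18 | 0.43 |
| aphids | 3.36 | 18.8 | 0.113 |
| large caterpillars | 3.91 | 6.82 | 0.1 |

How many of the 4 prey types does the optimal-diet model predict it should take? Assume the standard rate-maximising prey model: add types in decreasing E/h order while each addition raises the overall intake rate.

Profitabilities (E/h, kJ/s): spiders 1.39, large caterpillars 0.573, aphids 0.179, small caterpillars 0.135. Add prey in this order while the next type's profitability exceeds the intake rate on those already taken.
Rate on top 1: 0.4476. large caterpillars: 0.573 > 0.4476 → include.
Rate on top 2: 0.4874. aphids: 0.179 < 0.4874 → exclude; stop.
Optimal diet: spiders, large caterpillars — 2 of 4 types.

2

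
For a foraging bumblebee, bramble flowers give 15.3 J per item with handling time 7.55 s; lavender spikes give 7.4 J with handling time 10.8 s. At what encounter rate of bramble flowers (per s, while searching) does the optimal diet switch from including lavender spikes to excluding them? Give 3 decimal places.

0.068 per s

Drop lavender spikes once their profitability E₂/h₂ falls below the rate achievable on bramble flowers alone: E₂/h₂ = λE₁/(1 + λh₁).
Solve for λ: λE₁h₂ = E₂(1 + λh₁) → λ(E₁h₂ − E₂h₁) = E₂ → λ = E₂/(E₁h₂ − E₂h₁).
λ = 7.4/(15.3×10.8 − 7.4×7.55) = 7.4/109.4 = 0.06766 per s.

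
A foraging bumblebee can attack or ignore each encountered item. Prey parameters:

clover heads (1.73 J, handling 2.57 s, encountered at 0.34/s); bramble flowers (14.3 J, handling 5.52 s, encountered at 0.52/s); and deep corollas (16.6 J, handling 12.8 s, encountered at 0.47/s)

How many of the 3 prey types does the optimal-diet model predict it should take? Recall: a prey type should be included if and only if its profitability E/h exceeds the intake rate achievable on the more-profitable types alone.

1

E/h in descending order: bramble flowers 2.59, deep corollas 1.3, clover heads 0.673 J/s. The optimal diet is the largest prefix of this list for which every included type satisfies E_i/h_i > R on the types above it.
Rate on top 1: 1.921. deep corollas: 1.3 < 1.921 → exclude; stop.
Optimal diet: bramble flowers — 1 of 3 types.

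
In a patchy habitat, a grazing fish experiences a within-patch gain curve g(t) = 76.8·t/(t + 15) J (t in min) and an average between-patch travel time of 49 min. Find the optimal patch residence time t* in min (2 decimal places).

27.11 min

Optimal t* satisfies g'(t*) = g(t*)/(T + t*).
g'(t) = 76.8·15/(t + 15)². Setting 76.8·15/(t+15)² = 76.8t/[(t+15)(49+t)] gives 15(49+t) = t(t+15), so t² = 15×49 = 735.
t* = √735 = 27.11 min.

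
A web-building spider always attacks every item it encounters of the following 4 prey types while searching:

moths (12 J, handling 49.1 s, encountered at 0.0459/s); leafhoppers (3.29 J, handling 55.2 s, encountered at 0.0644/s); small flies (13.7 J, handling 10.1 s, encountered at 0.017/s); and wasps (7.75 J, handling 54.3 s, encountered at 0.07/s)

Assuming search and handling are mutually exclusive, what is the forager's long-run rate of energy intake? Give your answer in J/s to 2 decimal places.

0.14 J/s

R = Σλ_iE_i / (1 + Σλ_ih_i)
Numerator: 0.0459×12 + 0.0644×3.29 + 0.017×13.7 + 0.07×7.75 = 1.538
Denominator: 1 + 0.0459×49.1 + 0.0644×55.2 + 0.017×10.1 + 0.07×54.3 = 10.78
R = 1.538/10.78 = 0.1427 J/s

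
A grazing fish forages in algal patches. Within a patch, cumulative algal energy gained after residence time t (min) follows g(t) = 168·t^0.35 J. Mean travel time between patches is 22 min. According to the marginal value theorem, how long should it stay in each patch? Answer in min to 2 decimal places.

11.85 min

Maximise g(t)/(T+t): set derivative to zero → g'(t)(T+t) = g(t).
g'(t) = 0.35·168·t^-0.65. Setting 0.35·168·t^-0.65 = 168·t^0.35/(22+t) gives 0.35(22+t) = t, so 0.65·t = 0.35×22.
t* = 0.35×22/0.65 = 11.85 min.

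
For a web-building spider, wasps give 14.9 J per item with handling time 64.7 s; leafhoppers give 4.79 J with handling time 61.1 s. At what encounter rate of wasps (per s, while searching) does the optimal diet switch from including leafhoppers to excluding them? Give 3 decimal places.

0.008 per s

The zero-one rule: include leafhoppers iff E₂/h₂ > λE₁/(1+λh₁). Equality gives the switch point.
λE₁h₂ = E₂ + λE₂h₁ ⇒ λ = E₂/(E₁h₂ − E₂h₁) = 4.79/(910.4 − 309.9) = 0.007977 per s.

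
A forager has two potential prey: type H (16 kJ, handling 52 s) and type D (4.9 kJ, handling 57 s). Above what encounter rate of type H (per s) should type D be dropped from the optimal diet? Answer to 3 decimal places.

0.007 per s

The zero-one rule: include type D iff E₂/h₂ > λE₁/(1+λh₁). Equality gives the switch point.
λE₁h₂ = E₂ + λE₂h₁ ⇒ λ = E₂/(E₁h₂ − E₂h₁) = 4.9/(912 − 254.8) = 0.007456 per s.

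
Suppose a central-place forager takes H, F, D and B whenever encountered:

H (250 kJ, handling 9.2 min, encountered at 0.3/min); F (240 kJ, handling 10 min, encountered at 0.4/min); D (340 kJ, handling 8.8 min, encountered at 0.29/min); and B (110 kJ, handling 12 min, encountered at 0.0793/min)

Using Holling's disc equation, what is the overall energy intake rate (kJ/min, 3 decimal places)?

Energy encountered per unit search time: 0.3×250 + 0.4×240 + 0.29×340 + 0.0793×110 = 278.3 kJ/min.
Handling time per unit search time: 0.3×9.2 + 0.4×10 + 0.29×8.8 + 0.0793×12 = 10.26.
Rate = 278.3/(1 + 10.26) = 24.71 kJ/min.

24.710 kJ/min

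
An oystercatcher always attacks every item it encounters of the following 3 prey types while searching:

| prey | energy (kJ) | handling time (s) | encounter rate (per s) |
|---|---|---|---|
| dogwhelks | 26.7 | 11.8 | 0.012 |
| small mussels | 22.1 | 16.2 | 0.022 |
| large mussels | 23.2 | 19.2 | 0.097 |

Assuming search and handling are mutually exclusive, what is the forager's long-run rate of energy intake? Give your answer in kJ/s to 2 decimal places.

Energy encountered per unit search time: 0.012×26.7 + 0.022×22.1 + 0.097×23.2 = 3.057 kJ/s.
Handling time per unit search time: 0.012×11.8 + 0.022×16.2 + 0.097×19.2 = 2.36.
Rate = 3.057/(1 + 2.36) = 0.9097 kJ/s.

0.91 kJ/s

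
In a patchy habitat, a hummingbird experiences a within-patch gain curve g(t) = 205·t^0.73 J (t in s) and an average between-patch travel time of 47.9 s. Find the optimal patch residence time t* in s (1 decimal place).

By the marginal value theorem, leave when the instantaneous gain rate g'(t) equals the habitat-wide average g(t)/(T + t).
g'(t) = 0.73·205·t^-0.27. Setting 0.73·205·t^-0.27 = 205·t^0.73/(47.9+t) gives 0.73(47.9+t) = t, so 0.27·t = 0.73×47.9.
t* = 0.73×47.9/0.27 = 129.5 s.

129.5 s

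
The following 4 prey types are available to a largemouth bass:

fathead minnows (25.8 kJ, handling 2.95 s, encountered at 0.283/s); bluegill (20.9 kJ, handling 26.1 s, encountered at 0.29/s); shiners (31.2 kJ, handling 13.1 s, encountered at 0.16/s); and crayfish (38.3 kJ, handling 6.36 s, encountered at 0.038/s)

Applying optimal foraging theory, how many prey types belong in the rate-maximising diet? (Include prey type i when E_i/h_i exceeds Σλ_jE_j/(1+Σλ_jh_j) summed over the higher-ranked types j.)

E/h in descending order: fathead minnows 8.75, crayfish 6.02, shiners 2.38, bluegill 0.801 kJ/s. The optimal diet is the largest prefix of this list for which every included type satisfies E_i/h_i > R on the types above it.
Rate on top 1: 3.979. crayfish: 6.02 > 3.979 → include.
Rate on top 2: 4.217. shiners: 2.38 < 4.217 → exclude; stop.
Optimal diet: fathead minnows, crayfish — 2 of 4 types.

2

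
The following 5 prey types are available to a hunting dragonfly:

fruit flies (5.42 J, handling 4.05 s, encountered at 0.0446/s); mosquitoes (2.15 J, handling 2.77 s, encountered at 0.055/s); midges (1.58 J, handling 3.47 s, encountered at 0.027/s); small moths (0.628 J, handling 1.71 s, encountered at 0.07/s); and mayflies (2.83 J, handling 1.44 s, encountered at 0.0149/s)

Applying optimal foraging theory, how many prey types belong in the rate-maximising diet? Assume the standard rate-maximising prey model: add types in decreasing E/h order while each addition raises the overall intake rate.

Profitabilities (E/h, J/s): mayflies 1.97, fruit flies 1.34, mosquitoes 0.776, midges 0.455, small moths 0.367. Add prey in this order while the next type's profitability exceeds the intake rate on those already taken.
Rate on top 1: 0.04128. fruit flies: 1.34 > 0.04128 → include.
Rate on top 2: 0.2362. mosquitoes: 0.776 > 0.2362 → include.
Rate on top 3: 0.2969. midges: 0.455 > 0.2969 → include.
Rate on top 4: 0.3072. small moths: 0.367 > 0.3072 → include.
Optimal diet: mayflies, fruit flies, mosquitoes, midges, small moths — 5 of 5 types.

5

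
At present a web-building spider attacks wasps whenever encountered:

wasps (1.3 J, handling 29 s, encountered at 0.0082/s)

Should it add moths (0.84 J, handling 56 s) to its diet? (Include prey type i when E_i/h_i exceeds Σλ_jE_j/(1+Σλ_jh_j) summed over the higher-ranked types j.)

Current rate: (0.0082×1.3)/(1 + 0.0082×29) = 0.008612 J/s.
Profitability of moths: 0.84/56 = 0.015 J/s.
Since 0.015 > R, including moths increases the long-run rate.

Yes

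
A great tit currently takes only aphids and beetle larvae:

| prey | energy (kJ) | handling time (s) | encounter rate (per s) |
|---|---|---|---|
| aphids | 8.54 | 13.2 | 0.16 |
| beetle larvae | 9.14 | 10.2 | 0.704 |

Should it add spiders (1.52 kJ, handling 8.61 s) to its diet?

No

Current rate: (0.16×8.54 + 0.704×9.14)/(1 + 0.16×13.2 + 0.704×10.2) = 0.7579 kJ/s.
spiders: E/h = 1.52/8.61 = 0.1765 kJ/s.
0.1765 < 0.7579, so adding spiders would lower the average — exclude it.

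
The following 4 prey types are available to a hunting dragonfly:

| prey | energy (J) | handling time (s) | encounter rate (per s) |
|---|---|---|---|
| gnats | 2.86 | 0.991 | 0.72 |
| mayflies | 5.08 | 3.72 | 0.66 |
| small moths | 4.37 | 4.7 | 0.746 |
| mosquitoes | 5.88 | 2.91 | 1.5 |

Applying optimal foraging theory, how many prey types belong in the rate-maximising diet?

2

Profitabilities (E/h, J/s): gnats 2.89, mosquitoes 2.02, mayflies 1.37, small moths 0.93. Add prey in this order while the next type's profitability exceeds the intake rate on those already taken.
Rate on top 1: 1.202. mosquitoes: 2.02 > 1.202 → include.
Rate on top 2: 1.79. mayflies: 1.37 < 1.79 → exclude; stop.
Optimal diet: gnats, mosquitoes — 2 of 4 types.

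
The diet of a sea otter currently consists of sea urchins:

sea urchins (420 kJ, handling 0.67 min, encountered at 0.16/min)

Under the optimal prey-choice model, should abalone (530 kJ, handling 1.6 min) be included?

Current rate: (0.16×420)/(1 + 0.16×0.67) = 60.69 kJ/min.
Profitability of abalone: 530/1.6 = 331.2 kJ/min.
Since 331.2 > R, including abalone increases the long-run rate.

Yes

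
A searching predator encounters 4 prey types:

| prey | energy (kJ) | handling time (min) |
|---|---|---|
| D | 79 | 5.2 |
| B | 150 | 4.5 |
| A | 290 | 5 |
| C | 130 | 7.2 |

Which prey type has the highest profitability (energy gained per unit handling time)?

Profitability E/h (kJ/min): D = 79/5.2 = 15.2, B = 150/4.5 = 33.3, A = 290/5 = 58, C = 130/7.2 = 18.1.
Ranked: A > B > C > D.

A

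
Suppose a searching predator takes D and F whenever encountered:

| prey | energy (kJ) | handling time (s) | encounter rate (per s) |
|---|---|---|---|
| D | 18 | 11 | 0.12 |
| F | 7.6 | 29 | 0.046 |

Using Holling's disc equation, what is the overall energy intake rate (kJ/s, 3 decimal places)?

0.687 kJ/s

R = (0.12×18 + 0.046×7.6) / (1 + 0.12×11 + 0.046×29) = 2.51/3.654 = 0.6868 kJ/s.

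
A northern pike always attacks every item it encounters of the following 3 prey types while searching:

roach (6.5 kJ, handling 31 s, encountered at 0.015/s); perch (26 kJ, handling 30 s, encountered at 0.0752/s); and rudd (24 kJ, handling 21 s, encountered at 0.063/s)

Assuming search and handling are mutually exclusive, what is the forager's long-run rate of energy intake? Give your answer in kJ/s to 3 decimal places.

Energy encountered per unit search time: 0.015×6.5 + 0.0752×26 + 0.063×24 = 3.565 kJ/s.
Handling time per unit search time: 0.015×31 + 0.0752×30 + 0.063×21 = 4.044.
Rate = 3.565/(1 + 4.044) = 0.7067 kJ/s.

0.707 kJ/s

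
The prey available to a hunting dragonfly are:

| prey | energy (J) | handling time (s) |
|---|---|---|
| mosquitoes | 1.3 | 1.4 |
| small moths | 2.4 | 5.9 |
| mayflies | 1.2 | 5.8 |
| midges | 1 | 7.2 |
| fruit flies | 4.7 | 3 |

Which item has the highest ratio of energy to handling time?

fruit flies

In descending order of E/h:
fruit flies: 4.7/3 = 1.57 J/s
mosquitoes: 1.3/1.4 = 0.929 J/s
small moths: 2.4/5.9 = 0.407 J/s
mayflies: 1.2/5.8 = 0.207 J/s
midges: 1/7.2 = 0.139 J/s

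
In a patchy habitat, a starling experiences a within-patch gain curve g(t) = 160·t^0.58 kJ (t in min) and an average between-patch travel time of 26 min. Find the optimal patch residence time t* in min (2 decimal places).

35.90 min

Optimal t* satisfies g'(t*) = g(t*)/(T + t*).
g'(t) = 0.58·160·t^-0.42. Setting 0.58·160·t^-0.42 = 160·t^0.58/(26+t) gives 0.58(26+t) = t, so 0.42·t = 0.58×26.
t* = 0.58×26/0.42 = 35.9 min.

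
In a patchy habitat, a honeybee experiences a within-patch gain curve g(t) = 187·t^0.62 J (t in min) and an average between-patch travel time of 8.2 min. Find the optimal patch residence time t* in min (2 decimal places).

13.38 min

Optimal t* satisfies g'(t*) = g(t*)/(T + t*).
g'(t) = 0.62·187·t^-0.38. Setting 0.62·187·t^-0.38 = 187·t^0.62/(8.2+t) gives 0.62(8.2+t) = t, so 0.38·t = 0.62×8.2.
t* = 0.62×8.2/0.38 = 13.38 min.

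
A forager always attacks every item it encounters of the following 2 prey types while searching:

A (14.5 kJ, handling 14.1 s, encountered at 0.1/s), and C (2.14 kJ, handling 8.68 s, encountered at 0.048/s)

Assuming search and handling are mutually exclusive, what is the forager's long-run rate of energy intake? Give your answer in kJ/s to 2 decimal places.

0.55 kJ/s

Energy encountered per unit search time: 0.1×14.5 + 0.048×2.14 = 1.553 kJ/s.
Handling time per unit search time: 0.1×14.1 + 0.048×8.68 = 1.827.
Rate = 1.553/(1 + 1.827) = 0.5493 kJ/s.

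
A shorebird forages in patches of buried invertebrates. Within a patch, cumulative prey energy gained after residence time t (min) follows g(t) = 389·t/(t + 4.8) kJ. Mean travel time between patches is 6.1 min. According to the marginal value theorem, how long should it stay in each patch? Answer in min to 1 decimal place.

Optimal t* satisfies g'(t*) = g(t*)/(T + t*).
g'(t) = 389·4.8/(t + 4.8)². Setting 389·4.8/(t+4.8)² = 389t/[(t+4.8)(6.1+t)] gives 4.8(6.1+t) = t(t+4.8), so t² = 4.8×6.1 = 29.28.
t* = √29.28 = 5.411 min.

5.4 min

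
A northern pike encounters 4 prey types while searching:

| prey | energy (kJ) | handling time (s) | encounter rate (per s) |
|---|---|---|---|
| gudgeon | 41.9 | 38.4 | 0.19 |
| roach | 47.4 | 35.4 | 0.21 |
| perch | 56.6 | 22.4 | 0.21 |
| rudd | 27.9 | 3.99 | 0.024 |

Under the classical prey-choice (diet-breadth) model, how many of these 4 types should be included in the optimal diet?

2

E/h in descending order: rudd 6.99, perch 2.53, roach 1.34, gudgeon 1.09 kJ/s. The optimal diet is the largest prefix of this list for which every included type satisfies E_i/h_i > R on the types above it.
Rate on top 1: 0.6111. perch: 2.53 > 0.6111 → include.
Rate on top 2: 2.165. roach: 1.34 < 2.165 → exclude; stop.
Optimal diet: rudd, perch — 2 of 4 types.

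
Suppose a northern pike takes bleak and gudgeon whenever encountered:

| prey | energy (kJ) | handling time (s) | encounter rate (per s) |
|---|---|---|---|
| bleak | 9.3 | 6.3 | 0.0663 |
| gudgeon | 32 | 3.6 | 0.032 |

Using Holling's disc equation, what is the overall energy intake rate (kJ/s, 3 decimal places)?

R = Σλ_iE_i / (1 + Σλ_ih_i)
Numerator: 0.0663×9.3 + 0.032×32 = 1.641
Denominator: 1 + 0.0663×6.3 + 0.032×3.6 = 1.533
R = 1.641/1.533 = 1.07 kJ/s

1.070 kJ/s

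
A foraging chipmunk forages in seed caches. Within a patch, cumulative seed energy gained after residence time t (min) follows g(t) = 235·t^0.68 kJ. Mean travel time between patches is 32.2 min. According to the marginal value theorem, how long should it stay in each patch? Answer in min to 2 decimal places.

Optimal t* satisfies g'(t*) = g(t*)/(T + t*).
g'(t) = 0.68·235·t^-0.32. Setting 0.68·235·t^-0.32 = 235·t^0.68/(32.2+t) gives 0.68(32.2+t) = t, so 0.32·t = 0.68×32.2.
t* = 0.68×32.2/0.32 = 68.43 min.

68.43 min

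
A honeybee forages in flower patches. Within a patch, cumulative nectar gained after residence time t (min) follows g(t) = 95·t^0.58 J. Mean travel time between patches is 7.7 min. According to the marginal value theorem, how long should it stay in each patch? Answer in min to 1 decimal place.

10.6 min

Optimal t* satisfies g'(t*) = g(t*)/(T + t*).
g'(t) = 0.58·95·t^-0.42. Setting 0.58·95·t^-0.42 = 95·t^0.58/(7.7+t) gives 0.58(7.7+t) = t, so 0.42·t = 0.58×7.7.
t* = 0.58×7.7/0.42 = 10.63 min.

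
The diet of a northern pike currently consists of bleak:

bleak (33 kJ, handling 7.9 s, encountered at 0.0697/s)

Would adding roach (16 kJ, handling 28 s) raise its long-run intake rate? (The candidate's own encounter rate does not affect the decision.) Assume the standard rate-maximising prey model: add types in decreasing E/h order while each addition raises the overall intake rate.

On bleak alone, R = ΣλE/(1+Σλh) = 2.3/1.551 = 1.483 kJ/s.
roach: E/h = 16/28 = 0.5714 kJ/s.
0.5714 < 1.483, so adding roach would lower the average — exclude it.

No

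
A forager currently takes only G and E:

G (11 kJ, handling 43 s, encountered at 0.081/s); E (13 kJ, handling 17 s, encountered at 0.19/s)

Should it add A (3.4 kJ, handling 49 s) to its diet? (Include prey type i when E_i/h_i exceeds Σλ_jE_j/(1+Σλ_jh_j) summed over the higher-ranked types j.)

On G and E alone, R = ΣλE/(1+Σλh) = 3.361/7.713 = 0.4358 kJ/s.
Profitability of A: 3.4/49 = 0.06939 kJ/s.
0.06939 < 0.4358, so adding A would lower the average — exclude it.

No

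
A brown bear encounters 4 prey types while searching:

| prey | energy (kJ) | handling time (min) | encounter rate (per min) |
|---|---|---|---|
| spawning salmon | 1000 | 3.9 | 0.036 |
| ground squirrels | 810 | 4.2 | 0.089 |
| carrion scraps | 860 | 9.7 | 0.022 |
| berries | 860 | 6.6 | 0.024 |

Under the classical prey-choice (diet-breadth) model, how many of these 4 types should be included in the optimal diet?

Profitabilities (E/h, kJ/min): spawning salmon 256, ground squirrels 193, berries 130, carrion scraps 88.7. Add prey in this order while the next type's profitability exceeds the intake rate on those already taken.
Rate on top 1: 31.57. ground squirrels: 193 > 31.57 → include.
Rate on top 2: 71.38. berries: 130 > 71.38 → include.
Rate on top 3: 76.96. carrion scraps: 88.7 > 76.96 → include.
Optimal diet: spawning salmon, ground squirrels, berries, carrion scraps — 4 of 4 types.

4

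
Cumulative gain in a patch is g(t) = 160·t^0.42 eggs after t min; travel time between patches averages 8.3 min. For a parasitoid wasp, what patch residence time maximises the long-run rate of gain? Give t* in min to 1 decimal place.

By the marginal value theorem, leave when the instantaneous gain rate g'(t) equals the habitat-wide average g(t)/(T + t).
g'(t) = 0.42·160·t^-0.58. Setting 0.42·160·t^-0.58 = 160·t^0.42/(8.3+t) gives 0.42(8.3+t) = t, so 0.58·t = 0.42×8.3.
t* = 0.42×8.3/0.58 = 6.01 min.

6.0 min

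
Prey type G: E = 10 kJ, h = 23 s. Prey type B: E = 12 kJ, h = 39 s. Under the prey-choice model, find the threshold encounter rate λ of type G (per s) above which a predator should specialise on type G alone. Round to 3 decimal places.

0.105 per s

Drop type B once their profitability E₂/h₂ falls below the rate achievable on type G alone: E₂/h₂ = λE₁/(1 + λh₁).
Solve for λ: λE₁h₂ = E₂(1 + λh₁) → λ(E₁h₂ − E₂h₁) = E₂ → λ = E₂/(E₁h₂ − E₂h₁).
λ = 12/(10×39 − 12×23) = 12/114 = 0.1053 per s.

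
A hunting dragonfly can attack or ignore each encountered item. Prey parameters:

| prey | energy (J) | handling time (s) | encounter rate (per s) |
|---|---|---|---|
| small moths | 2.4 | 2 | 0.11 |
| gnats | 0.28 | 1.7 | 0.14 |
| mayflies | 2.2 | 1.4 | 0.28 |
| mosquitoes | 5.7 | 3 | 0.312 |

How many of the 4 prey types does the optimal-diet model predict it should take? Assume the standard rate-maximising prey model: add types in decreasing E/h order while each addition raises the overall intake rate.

3

E/h in descending order: mosquitoes 1.9, mayflies 1.57, small moths 1.2, gnats 0.165 J/s. The optimal diet is the largest prefix of this list for which every included type satisfies E_i/h_i > R on the types above it.
Rate on top 1: 0.9186. mayflies: 1.57 > 0.9186 → include.
Rate on top 2: 1.029. small moths: 1.2 > 1.029 → include.
Rate on top 3: 1.043. gnats: 0.165 < 1.043 → exclude; stop.
Optimal diet: mosquitoes, mayflies, small moths — 3 of 4 types.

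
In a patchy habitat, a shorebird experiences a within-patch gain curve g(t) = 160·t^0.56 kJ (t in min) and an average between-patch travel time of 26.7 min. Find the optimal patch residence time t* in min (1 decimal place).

34.0 min

By the marginal value theorem, leave when the instantaneous gain rate g'(t) equals the habitat-wide average g(t)/(T + t).
g'(t) = 0.56·160·t^-0.44. Setting 0.56·160·t^-0.44 = 160·t^0.56/(26.7+t) gives 0.56(26.7+t) = t, so 0.44·t = 0.56×26.7.
t* = 0.56×26.7/0.44 = 33.98 min.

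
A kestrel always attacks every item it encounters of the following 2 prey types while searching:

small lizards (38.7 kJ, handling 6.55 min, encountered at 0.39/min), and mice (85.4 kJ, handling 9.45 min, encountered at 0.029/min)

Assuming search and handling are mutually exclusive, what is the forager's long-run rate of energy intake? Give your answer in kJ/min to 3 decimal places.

R = (0.39×38.7 + 0.029×85.4) / (1 + 0.39×6.55 + 0.029×9.45) = 17.57/3.829 = 4.589 kJ/min.

4.589 kJ/min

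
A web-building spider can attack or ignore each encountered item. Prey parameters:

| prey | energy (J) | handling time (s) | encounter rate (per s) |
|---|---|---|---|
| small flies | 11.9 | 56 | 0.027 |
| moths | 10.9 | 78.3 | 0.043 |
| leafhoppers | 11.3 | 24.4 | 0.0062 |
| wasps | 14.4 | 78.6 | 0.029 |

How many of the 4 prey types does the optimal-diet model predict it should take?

Rank by E/h (J/s): leafhoppers 0.463, small flies 0.212, wasps 0.183, moths 0.139. Include each in turn until the next type's E/h falls below the running intake rate.
Rate on top 1: 0.06085. small flies: 0.212 > 0.06085 → include.
Rate on top 2: 0.1469. wasps: 0.183 > 0.1469 → include.
Rate on top 3: 0.1637. moths: 0.139 < 0.1637 → exclude; stop.
Optimal diet: leafhoppers, small flies, wasps — 3 of 4 types.

3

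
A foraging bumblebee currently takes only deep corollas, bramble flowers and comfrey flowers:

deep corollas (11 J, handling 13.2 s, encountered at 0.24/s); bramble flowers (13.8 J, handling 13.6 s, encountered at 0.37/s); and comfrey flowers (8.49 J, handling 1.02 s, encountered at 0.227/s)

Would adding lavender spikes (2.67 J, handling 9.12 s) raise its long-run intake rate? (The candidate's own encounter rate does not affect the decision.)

No

Current rate: (0.24×11 + 0.37×13.8 + 0.227×8.49)/(1 + 0.24×13.2 + 0.37×13.6 + 0.227×1.02) = 1.026 J/s.
Profitability of lavender spikes: 2.67/9.12 = 0.2928 J/s.
0.2928 < 1.026, so adding lavender spikes would lower the average — exclude it.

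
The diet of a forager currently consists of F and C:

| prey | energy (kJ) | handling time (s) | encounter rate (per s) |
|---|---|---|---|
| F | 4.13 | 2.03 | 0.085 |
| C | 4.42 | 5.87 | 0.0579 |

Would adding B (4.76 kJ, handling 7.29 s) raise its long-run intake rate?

Current rate: (0.085×4.13 + 0.0579×4.42)/(1 + 0.085×2.03 + 0.0579×5.87) = 0.4013 kJ/s.
Profitability of B: 4.76/7.29 = 0.6529 kJ/s.
0.6529 > 0.4013, so adding B raises the average — include it.

Yes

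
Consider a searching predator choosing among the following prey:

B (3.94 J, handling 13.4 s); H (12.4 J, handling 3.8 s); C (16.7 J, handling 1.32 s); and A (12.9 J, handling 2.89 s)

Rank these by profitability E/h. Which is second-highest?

Profitability E/h (J/s): B = 3.94/13.4 = 0.294, H = 12.4/3.8 = 3.26, C = 16.7/1.32 = 12.7, A = 12.9/2.89 = 4.46.
Ranked: C > A > H > B.

A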